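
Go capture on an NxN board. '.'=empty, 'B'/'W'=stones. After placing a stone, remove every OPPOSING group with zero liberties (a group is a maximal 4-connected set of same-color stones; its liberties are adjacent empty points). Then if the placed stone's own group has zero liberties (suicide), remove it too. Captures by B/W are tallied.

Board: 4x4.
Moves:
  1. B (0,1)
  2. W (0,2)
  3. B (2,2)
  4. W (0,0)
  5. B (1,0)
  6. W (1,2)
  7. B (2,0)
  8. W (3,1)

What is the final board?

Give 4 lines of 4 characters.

Move 1: B@(0,1) -> caps B=0 W=0
Move 2: W@(0,2) -> caps B=0 W=0
Move 3: B@(2,2) -> caps B=0 W=0
Move 4: W@(0,0) -> caps B=0 W=0
Move 5: B@(1,0) -> caps B=1 W=0
Move 6: W@(1,2) -> caps B=1 W=0
Move 7: B@(2,0) -> caps B=1 W=0
Move 8: W@(3,1) -> caps B=1 W=0

Answer: .BW.
B.W.
B.B.
.W..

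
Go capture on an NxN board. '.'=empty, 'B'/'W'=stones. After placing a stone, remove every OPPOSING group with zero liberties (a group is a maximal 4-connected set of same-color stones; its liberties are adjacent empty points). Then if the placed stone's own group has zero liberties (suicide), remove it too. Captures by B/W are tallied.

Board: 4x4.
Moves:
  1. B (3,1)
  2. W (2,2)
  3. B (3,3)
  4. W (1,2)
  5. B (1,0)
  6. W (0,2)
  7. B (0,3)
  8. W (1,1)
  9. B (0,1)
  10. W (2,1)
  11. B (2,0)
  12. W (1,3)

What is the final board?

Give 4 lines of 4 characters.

Move 1: B@(3,1) -> caps B=0 W=0
Move 2: W@(2,2) -> caps B=0 W=0
Move 3: B@(3,3) -> caps B=0 W=0
Move 4: W@(1,2) -> caps B=0 W=0
Move 5: B@(1,0) -> caps B=0 W=0
Move 6: W@(0,2) -> caps B=0 W=0
Move 7: B@(0,3) -> caps B=0 W=0
Move 8: W@(1,1) -> caps B=0 W=0
Move 9: B@(0,1) -> caps B=0 W=0
Move 10: W@(2,1) -> caps B=0 W=0
Move 11: B@(2,0) -> caps B=0 W=0
Move 12: W@(1,3) -> caps B=0 W=1

Answer: .BW.
BWWW
BWW.
.B.B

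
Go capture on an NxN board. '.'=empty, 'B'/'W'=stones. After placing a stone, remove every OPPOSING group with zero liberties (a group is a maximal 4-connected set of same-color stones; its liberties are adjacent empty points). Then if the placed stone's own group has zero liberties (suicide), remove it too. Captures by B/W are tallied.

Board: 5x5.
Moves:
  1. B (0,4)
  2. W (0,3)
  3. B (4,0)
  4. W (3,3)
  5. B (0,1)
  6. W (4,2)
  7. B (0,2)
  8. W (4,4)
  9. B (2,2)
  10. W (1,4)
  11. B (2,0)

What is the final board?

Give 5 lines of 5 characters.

Move 1: B@(0,4) -> caps B=0 W=0
Move 2: W@(0,3) -> caps B=0 W=0
Move 3: B@(4,0) -> caps B=0 W=0
Move 4: W@(3,3) -> caps B=0 W=0
Move 5: B@(0,1) -> caps B=0 W=0
Move 6: W@(4,2) -> caps B=0 W=0
Move 7: B@(0,2) -> caps B=0 W=0
Move 8: W@(4,4) -> caps B=0 W=0
Move 9: B@(2,2) -> caps B=0 W=0
Move 10: W@(1,4) -> caps B=0 W=1
Move 11: B@(2,0) -> caps B=0 W=1

Answer: .BBW.
....W
B.B..
...W.
B.W.W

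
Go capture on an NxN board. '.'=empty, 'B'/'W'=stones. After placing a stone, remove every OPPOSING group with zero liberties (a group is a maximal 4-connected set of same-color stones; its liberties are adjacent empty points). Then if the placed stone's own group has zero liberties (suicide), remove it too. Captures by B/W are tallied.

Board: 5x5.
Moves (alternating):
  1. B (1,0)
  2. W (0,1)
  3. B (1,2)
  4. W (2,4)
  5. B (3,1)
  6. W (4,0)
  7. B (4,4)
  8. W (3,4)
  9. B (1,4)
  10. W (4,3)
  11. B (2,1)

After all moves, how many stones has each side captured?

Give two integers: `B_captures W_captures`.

Answer: 0 1

Derivation:
Move 1: B@(1,0) -> caps B=0 W=0
Move 2: W@(0,1) -> caps B=0 W=0
Move 3: B@(1,2) -> caps B=0 W=0
Move 4: W@(2,4) -> caps B=0 W=0
Move 5: B@(3,1) -> caps B=0 W=0
Move 6: W@(4,0) -> caps B=0 W=0
Move 7: B@(4,4) -> caps B=0 W=0
Move 8: W@(3,4) -> caps B=0 W=0
Move 9: B@(1,4) -> caps B=0 W=0
Move 10: W@(4,3) -> caps B=0 W=1
Move 11: B@(2,1) -> caps B=0 W=1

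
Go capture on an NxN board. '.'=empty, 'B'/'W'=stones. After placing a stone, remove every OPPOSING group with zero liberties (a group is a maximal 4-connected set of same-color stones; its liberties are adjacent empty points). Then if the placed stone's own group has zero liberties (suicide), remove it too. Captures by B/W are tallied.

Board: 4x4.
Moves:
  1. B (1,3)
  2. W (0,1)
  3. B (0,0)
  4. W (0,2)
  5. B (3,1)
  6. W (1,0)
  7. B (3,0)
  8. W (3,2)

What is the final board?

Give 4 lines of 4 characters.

Answer: .WW.
W..B
....
BBW.

Derivation:
Move 1: B@(1,3) -> caps B=0 W=0
Move 2: W@(0,1) -> caps B=0 W=0
Move 3: B@(0,0) -> caps B=0 W=0
Move 4: W@(0,2) -> caps B=0 W=0
Move 5: B@(3,1) -> caps B=0 W=0
Move 6: W@(1,0) -> caps B=0 W=1
Move 7: B@(3,0) -> caps B=0 W=1
Move 8: W@(3,2) -> caps B=0 W=1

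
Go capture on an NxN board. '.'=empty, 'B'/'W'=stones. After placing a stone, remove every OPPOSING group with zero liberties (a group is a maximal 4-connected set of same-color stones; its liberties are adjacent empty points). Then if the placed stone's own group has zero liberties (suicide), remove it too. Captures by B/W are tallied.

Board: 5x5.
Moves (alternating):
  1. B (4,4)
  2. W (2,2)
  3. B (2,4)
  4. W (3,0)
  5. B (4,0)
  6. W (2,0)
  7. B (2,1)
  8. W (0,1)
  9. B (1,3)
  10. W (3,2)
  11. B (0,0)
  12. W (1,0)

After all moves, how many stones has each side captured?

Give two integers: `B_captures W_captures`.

Move 1: B@(4,4) -> caps B=0 W=0
Move 2: W@(2,2) -> caps B=0 W=0
Move 3: B@(2,4) -> caps B=0 W=0
Move 4: W@(3,0) -> caps B=0 W=0
Move 5: B@(4,0) -> caps B=0 W=0
Move 6: W@(2,0) -> caps B=0 W=0
Move 7: B@(2,1) -> caps B=0 W=0
Move 8: W@(0,1) -> caps B=0 W=0
Move 9: B@(1,3) -> caps B=0 W=0
Move 10: W@(3,2) -> caps B=0 W=0
Move 11: B@(0,0) -> caps B=0 W=0
Move 12: W@(1,0) -> caps B=0 W=1

Answer: 0 1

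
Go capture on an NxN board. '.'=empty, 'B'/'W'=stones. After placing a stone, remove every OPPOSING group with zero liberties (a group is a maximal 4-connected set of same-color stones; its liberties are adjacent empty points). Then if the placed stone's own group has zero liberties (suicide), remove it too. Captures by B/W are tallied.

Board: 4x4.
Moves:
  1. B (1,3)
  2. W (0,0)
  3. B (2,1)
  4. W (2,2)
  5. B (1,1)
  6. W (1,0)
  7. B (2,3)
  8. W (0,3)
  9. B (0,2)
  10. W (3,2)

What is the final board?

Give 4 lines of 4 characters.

Answer: W.B.
WB.B
.BWB
..W.

Derivation:
Move 1: B@(1,3) -> caps B=0 W=0
Move 2: W@(0,0) -> caps B=0 W=0
Move 3: B@(2,1) -> caps B=0 W=0
Move 4: W@(2,2) -> caps B=0 W=0
Move 5: B@(1,1) -> caps B=0 W=0
Move 6: W@(1,0) -> caps B=0 W=0
Move 7: B@(2,3) -> caps B=0 W=0
Move 8: W@(0,3) -> caps B=0 W=0
Move 9: B@(0,2) -> caps B=1 W=0
Move 10: W@(3,2) -> caps B=1 W=0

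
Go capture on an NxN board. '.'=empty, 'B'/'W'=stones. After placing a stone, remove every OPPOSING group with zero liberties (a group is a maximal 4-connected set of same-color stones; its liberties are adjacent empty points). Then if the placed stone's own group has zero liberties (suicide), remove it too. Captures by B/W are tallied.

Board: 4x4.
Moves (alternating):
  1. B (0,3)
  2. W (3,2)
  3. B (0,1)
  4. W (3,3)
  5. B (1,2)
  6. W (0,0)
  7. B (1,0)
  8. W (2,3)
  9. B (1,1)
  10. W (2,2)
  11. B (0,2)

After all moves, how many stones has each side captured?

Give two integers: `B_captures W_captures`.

Move 1: B@(0,3) -> caps B=0 W=0
Move 2: W@(3,2) -> caps B=0 W=0
Move 3: B@(0,1) -> caps B=0 W=0
Move 4: W@(3,3) -> caps B=0 W=0
Move 5: B@(1,2) -> caps B=0 W=0
Move 6: W@(0,0) -> caps B=0 W=0
Move 7: B@(1,0) -> caps B=1 W=0
Move 8: W@(2,3) -> caps B=1 W=0
Move 9: B@(1,1) -> caps B=1 W=0
Move 10: W@(2,2) -> caps B=1 W=0
Move 11: B@(0,2) -> caps B=1 W=0

Answer: 1 0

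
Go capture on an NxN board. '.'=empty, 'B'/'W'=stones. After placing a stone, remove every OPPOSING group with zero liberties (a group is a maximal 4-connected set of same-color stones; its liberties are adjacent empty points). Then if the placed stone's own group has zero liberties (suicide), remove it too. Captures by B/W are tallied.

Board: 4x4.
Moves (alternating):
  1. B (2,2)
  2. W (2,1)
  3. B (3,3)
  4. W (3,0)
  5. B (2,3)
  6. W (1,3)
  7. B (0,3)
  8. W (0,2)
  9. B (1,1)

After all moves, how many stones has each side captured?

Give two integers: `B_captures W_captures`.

Move 1: B@(2,2) -> caps B=0 W=0
Move 2: W@(2,1) -> caps B=0 W=0
Move 3: B@(3,3) -> caps B=0 W=0
Move 4: W@(3,0) -> caps B=0 W=0
Move 5: B@(2,3) -> caps B=0 W=0
Move 6: W@(1,3) -> caps B=0 W=0
Move 7: B@(0,3) -> caps B=0 W=0
Move 8: W@(0,2) -> caps B=0 W=1
Move 9: B@(1,1) -> caps B=0 W=1

Answer: 0 1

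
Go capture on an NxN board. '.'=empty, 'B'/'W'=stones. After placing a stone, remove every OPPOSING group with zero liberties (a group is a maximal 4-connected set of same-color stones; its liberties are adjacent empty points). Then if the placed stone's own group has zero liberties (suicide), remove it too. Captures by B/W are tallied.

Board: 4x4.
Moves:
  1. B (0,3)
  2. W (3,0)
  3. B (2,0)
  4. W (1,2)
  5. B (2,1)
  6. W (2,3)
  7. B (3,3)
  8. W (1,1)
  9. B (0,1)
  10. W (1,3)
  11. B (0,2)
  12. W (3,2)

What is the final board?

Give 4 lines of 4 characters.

Move 1: B@(0,3) -> caps B=0 W=0
Move 2: W@(3,0) -> caps B=0 W=0
Move 3: B@(2,0) -> caps B=0 W=0
Move 4: W@(1,2) -> caps B=0 W=0
Move 5: B@(2,1) -> caps B=0 W=0
Move 6: W@(2,3) -> caps B=0 W=0
Move 7: B@(3,3) -> caps B=0 W=0
Move 8: W@(1,1) -> caps B=0 W=0
Move 9: B@(0,1) -> caps B=0 W=0
Move 10: W@(1,3) -> caps B=0 W=0
Move 11: B@(0,2) -> caps B=0 W=0
Move 12: W@(3,2) -> caps B=0 W=1

Answer: .BBB
.WWW
BB.W
W.W.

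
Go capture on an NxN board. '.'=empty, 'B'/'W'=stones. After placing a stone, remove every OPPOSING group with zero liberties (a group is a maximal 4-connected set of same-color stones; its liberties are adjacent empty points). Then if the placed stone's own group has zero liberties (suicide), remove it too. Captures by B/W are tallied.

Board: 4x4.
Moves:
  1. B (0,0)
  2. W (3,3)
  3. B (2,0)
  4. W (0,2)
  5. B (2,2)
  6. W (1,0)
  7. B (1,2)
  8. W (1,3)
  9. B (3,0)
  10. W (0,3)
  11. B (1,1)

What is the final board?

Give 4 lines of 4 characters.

Answer: B.WW
.BBW
B.B.
B..W

Derivation:
Move 1: B@(0,0) -> caps B=0 W=0
Move 2: W@(3,3) -> caps B=0 W=0
Move 3: B@(2,0) -> caps B=0 W=0
Move 4: W@(0,2) -> caps B=0 W=0
Move 5: B@(2,2) -> caps B=0 W=0
Move 6: W@(1,0) -> caps B=0 W=0
Move 7: B@(1,2) -> caps B=0 W=0
Move 8: W@(1,3) -> caps B=0 W=0
Move 9: B@(3,0) -> caps B=0 W=0
Move 10: W@(0,3) -> caps B=0 W=0
Move 11: B@(1,1) -> caps B=1 W=0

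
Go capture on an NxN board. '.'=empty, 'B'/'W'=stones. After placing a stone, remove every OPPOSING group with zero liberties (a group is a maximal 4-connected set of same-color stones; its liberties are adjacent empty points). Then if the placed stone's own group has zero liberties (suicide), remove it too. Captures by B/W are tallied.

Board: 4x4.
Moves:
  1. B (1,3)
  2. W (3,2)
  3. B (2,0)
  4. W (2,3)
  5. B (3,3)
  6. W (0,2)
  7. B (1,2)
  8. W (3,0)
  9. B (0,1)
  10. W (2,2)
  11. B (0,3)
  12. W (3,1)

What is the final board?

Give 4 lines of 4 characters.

Move 1: B@(1,3) -> caps B=0 W=0
Move 2: W@(3,2) -> caps B=0 W=0
Move 3: B@(2,0) -> caps B=0 W=0
Move 4: W@(2,3) -> caps B=0 W=0
Move 5: B@(3,3) -> caps B=0 W=0
Move 6: W@(0,2) -> caps B=0 W=0
Move 7: B@(1,2) -> caps B=0 W=0
Move 8: W@(3,0) -> caps B=0 W=0
Move 9: B@(0,1) -> caps B=0 W=0
Move 10: W@(2,2) -> caps B=0 W=0
Move 11: B@(0,3) -> caps B=1 W=0
Move 12: W@(3,1) -> caps B=1 W=0

Answer: .B.B
..BB
B.WW
WWW.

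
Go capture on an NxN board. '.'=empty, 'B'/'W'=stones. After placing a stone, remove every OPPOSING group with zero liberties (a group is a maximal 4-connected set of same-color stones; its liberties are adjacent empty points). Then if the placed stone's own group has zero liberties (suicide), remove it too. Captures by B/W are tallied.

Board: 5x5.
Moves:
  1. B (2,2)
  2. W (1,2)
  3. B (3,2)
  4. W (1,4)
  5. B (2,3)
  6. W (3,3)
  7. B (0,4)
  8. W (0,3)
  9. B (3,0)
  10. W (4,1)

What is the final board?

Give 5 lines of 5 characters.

Move 1: B@(2,2) -> caps B=0 W=0
Move 2: W@(1,2) -> caps B=0 W=0
Move 3: B@(3,2) -> caps B=0 W=0
Move 4: W@(1,4) -> caps B=0 W=0
Move 5: B@(2,3) -> caps B=0 W=0
Move 6: W@(3,3) -> caps B=0 W=0
Move 7: B@(0,4) -> caps B=0 W=0
Move 8: W@(0,3) -> caps B=0 W=1
Move 9: B@(3,0) -> caps B=0 W=1
Move 10: W@(4,1) -> caps B=0 W=1

Answer: ...W.
..W.W
..BB.
B.BW.
.W...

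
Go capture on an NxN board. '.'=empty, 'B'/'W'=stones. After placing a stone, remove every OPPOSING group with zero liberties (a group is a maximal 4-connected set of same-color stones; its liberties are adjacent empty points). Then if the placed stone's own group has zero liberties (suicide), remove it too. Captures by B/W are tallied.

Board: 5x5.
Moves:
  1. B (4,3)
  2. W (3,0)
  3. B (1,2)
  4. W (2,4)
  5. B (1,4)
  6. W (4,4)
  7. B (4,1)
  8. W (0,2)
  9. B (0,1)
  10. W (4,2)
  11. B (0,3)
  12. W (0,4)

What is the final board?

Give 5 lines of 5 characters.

Move 1: B@(4,3) -> caps B=0 W=0
Move 2: W@(3,0) -> caps B=0 W=0
Move 3: B@(1,2) -> caps B=0 W=0
Move 4: W@(2,4) -> caps B=0 W=0
Move 5: B@(1,4) -> caps B=0 W=0
Move 6: W@(4,4) -> caps B=0 W=0
Move 7: B@(4,1) -> caps B=0 W=0
Move 8: W@(0,2) -> caps B=0 W=0
Move 9: B@(0,1) -> caps B=0 W=0
Move 10: W@(4,2) -> caps B=0 W=0
Move 11: B@(0,3) -> caps B=1 W=0
Move 12: W@(0,4) -> caps B=1 W=0

Answer: .B.B.
..B.B
....W
W....
.BWBW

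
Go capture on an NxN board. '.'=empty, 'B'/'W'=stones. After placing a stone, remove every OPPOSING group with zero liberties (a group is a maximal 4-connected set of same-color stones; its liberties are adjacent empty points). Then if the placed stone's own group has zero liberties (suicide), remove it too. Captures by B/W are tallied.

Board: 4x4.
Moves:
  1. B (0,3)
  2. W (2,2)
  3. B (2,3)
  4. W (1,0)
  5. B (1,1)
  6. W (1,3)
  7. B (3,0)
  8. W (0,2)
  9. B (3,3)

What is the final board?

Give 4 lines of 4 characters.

Move 1: B@(0,3) -> caps B=0 W=0
Move 2: W@(2,2) -> caps B=0 W=0
Move 3: B@(2,3) -> caps B=0 W=0
Move 4: W@(1,0) -> caps B=0 W=0
Move 5: B@(1,1) -> caps B=0 W=0
Move 6: W@(1,3) -> caps B=0 W=0
Move 7: B@(3,0) -> caps B=0 W=0
Move 8: W@(0,2) -> caps B=0 W=1
Move 9: B@(3,3) -> caps B=0 W=1

Answer: ..W.
WB.W
..WB
B..B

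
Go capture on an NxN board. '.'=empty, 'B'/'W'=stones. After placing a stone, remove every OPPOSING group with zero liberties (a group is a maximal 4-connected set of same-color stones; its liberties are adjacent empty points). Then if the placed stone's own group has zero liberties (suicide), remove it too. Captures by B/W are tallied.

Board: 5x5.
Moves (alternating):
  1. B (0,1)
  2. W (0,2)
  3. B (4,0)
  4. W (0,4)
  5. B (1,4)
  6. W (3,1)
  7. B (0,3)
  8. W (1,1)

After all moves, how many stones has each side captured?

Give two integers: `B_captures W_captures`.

Move 1: B@(0,1) -> caps B=0 W=0
Move 2: W@(0,2) -> caps B=0 W=0
Move 3: B@(4,0) -> caps B=0 W=0
Move 4: W@(0,4) -> caps B=0 W=0
Move 5: B@(1,4) -> caps B=0 W=0
Move 6: W@(3,1) -> caps B=0 W=0
Move 7: B@(0,3) -> caps B=1 W=0
Move 8: W@(1,1) -> caps B=1 W=0

Answer: 1 0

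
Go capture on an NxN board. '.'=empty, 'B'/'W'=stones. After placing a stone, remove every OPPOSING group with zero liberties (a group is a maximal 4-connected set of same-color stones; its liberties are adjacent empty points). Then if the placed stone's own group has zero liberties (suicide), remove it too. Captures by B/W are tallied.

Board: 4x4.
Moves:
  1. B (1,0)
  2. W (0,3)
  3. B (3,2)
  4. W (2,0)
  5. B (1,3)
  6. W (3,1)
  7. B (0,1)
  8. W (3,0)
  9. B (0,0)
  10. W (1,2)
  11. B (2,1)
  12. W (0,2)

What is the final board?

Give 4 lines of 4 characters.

Answer: BBWW
B.WB
.B..
..B.

Derivation:
Move 1: B@(1,0) -> caps B=0 W=0
Move 2: W@(0,3) -> caps B=0 W=0
Move 3: B@(3,2) -> caps B=0 W=0
Move 4: W@(2,0) -> caps B=0 W=0
Move 5: B@(1,3) -> caps B=0 W=0
Move 6: W@(3,1) -> caps B=0 W=0
Move 7: B@(0,1) -> caps B=0 W=0
Move 8: W@(3,0) -> caps B=0 W=0
Move 9: B@(0,0) -> caps B=0 W=0
Move 10: W@(1,2) -> caps B=0 W=0
Move 11: B@(2,1) -> caps B=3 W=0
Move 12: W@(0,2) -> caps B=3 W=0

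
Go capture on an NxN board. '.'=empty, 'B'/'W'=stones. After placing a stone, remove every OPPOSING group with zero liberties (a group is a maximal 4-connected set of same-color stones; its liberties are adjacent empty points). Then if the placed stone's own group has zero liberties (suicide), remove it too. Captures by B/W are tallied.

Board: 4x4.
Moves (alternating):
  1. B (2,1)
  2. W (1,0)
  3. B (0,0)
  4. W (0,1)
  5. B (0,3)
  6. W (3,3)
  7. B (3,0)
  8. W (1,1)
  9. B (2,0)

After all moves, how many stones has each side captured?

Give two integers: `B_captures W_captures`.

Answer: 0 1

Derivation:
Move 1: B@(2,1) -> caps B=0 W=0
Move 2: W@(1,0) -> caps B=0 W=0
Move 3: B@(0,0) -> caps B=0 W=0
Move 4: W@(0,1) -> caps B=0 W=1
Move 5: B@(0,3) -> caps B=0 W=1
Move 6: W@(3,3) -> caps B=0 W=1
Move 7: B@(3,0) -> caps B=0 W=1
Move 8: W@(1,1) -> caps B=0 W=1
Move 9: B@(2,0) -> caps B=0 W=1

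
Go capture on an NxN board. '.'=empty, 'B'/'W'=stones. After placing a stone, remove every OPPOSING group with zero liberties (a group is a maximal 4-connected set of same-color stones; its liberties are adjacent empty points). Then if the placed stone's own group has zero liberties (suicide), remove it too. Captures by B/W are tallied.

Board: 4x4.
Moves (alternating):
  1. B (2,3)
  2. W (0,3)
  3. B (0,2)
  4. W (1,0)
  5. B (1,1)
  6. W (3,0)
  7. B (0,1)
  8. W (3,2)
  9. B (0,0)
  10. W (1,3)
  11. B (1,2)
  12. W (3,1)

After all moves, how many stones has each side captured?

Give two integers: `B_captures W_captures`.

Move 1: B@(2,3) -> caps B=0 W=0
Move 2: W@(0,3) -> caps B=0 W=0
Move 3: B@(0,2) -> caps B=0 W=0
Move 4: W@(1,0) -> caps B=0 W=0
Move 5: B@(1,1) -> caps B=0 W=0
Move 6: W@(3,0) -> caps B=0 W=0
Move 7: B@(0,1) -> caps B=0 W=0
Move 8: W@(3,2) -> caps B=0 W=0
Move 9: B@(0,0) -> caps B=0 W=0
Move 10: W@(1,3) -> caps B=0 W=0
Move 11: B@(1,2) -> caps B=2 W=0
Move 12: W@(3,1) -> caps B=2 W=0

Answer: 2 0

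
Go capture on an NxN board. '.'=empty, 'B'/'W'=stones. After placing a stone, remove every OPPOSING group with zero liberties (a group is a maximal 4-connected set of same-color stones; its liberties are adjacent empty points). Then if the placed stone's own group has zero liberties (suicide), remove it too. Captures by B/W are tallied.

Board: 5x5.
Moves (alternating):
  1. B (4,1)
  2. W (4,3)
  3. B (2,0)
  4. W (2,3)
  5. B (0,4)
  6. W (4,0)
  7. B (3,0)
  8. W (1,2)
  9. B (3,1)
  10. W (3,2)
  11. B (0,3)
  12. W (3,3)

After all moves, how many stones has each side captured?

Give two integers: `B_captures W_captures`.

Move 1: B@(4,1) -> caps B=0 W=0
Move 2: W@(4,3) -> caps B=0 W=0
Move 3: B@(2,0) -> caps B=0 W=0
Move 4: W@(2,3) -> caps B=0 W=0
Move 5: B@(0,4) -> caps B=0 W=0
Move 6: W@(4,0) -> caps B=0 W=0
Move 7: B@(3,0) -> caps B=1 W=0
Move 8: W@(1,2) -> caps B=1 W=0
Move 9: B@(3,1) -> caps B=1 W=0
Move 10: W@(3,2) -> caps B=1 W=0
Move 11: B@(0,3) -> caps B=1 W=0
Move 12: W@(3,3) -> caps B=1 W=0

Answer: 1 0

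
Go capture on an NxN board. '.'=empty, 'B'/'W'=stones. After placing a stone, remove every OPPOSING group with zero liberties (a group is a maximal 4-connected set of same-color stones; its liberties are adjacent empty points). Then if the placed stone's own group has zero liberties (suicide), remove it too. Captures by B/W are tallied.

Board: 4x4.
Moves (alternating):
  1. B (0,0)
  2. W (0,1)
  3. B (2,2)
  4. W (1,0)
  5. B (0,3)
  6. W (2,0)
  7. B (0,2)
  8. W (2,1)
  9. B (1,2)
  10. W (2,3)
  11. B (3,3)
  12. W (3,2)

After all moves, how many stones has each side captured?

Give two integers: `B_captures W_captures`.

Answer: 0 2

Derivation:
Move 1: B@(0,0) -> caps B=0 W=0
Move 2: W@(0,1) -> caps B=0 W=0
Move 3: B@(2,2) -> caps B=0 W=0
Move 4: W@(1,0) -> caps B=0 W=1
Move 5: B@(0,3) -> caps B=0 W=1
Move 6: W@(2,0) -> caps B=0 W=1
Move 7: B@(0,2) -> caps B=0 W=1
Move 8: W@(2,1) -> caps B=0 W=1
Move 9: B@(1,2) -> caps B=0 W=1
Move 10: W@(2,3) -> caps B=0 W=1
Move 11: B@(3,3) -> caps B=0 W=1
Move 12: W@(3,2) -> caps B=0 W=2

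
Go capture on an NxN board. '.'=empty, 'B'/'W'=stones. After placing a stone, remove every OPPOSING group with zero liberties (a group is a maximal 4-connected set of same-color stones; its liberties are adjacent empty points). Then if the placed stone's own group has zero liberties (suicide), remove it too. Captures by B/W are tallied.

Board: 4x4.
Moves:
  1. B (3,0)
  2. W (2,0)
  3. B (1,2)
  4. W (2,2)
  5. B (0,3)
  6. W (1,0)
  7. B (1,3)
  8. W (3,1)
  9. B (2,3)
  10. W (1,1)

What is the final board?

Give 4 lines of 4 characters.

Move 1: B@(3,0) -> caps B=0 W=0
Move 2: W@(2,0) -> caps B=0 W=0
Move 3: B@(1,2) -> caps B=0 W=0
Move 4: W@(2,2) -> caps B=0 W=0
Move 5: B@(0,3) -> caps B=0 W=0
Move 6: W@(1,0) -> caps B=0 W=0
Move 7: B@(1,3) -> caps B=0 W=0
Move 8: W@(3,1) -> caps B=0 W=1
Move 9: B@(2,3) -> caps B=0 W=1
Move 10: W@(1,1) -> caps B=0 W=1

Answer: ...B
WWBB
W.WB
.W..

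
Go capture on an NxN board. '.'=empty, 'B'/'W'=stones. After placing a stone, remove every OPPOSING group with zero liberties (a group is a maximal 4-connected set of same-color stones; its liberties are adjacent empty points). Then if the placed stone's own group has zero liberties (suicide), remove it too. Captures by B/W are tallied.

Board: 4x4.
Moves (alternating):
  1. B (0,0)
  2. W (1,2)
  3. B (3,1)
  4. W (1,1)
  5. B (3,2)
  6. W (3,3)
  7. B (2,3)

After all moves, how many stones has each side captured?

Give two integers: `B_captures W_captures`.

Move 1: B@(0,0) -> caps B=0 W=0
Move 2: W@(1,2) -> caps B=0 W=0
Move 3: B@(3,1) -> caps B=0 W=0
Move 4: W@(1,1) -> caps B=0 W=0
Move 5: B@(3,2) -> caps B=0 W=0
Move 6: W@(3,3) -> caps B=0 W=0
Move 7: B@(2,3) -> caps B=1 W=0

Answer: 1 0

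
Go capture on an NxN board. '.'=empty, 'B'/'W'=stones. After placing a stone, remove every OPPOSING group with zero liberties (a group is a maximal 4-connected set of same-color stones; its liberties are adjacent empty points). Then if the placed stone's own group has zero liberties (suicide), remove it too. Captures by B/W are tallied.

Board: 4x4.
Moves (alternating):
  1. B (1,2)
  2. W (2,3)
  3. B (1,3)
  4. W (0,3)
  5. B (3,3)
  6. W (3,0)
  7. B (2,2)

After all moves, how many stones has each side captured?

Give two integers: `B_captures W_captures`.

Move 1: B@(1,2) -> caps B=0 W=0
Move 2: W@(2,3) -> caps B=0 W=0
Move 3: B@(1,3) -> caps B=0 W=0
Move 4: W@(0,3) -> caps B=0 W=0
Move 5: B@(3,3) -> caps B=0 W=0
Move 6: W@(3,0) -> caps B=0 W=0
Move 7: B@(2,2) -> caps B=1 W=0

Answer: 1 0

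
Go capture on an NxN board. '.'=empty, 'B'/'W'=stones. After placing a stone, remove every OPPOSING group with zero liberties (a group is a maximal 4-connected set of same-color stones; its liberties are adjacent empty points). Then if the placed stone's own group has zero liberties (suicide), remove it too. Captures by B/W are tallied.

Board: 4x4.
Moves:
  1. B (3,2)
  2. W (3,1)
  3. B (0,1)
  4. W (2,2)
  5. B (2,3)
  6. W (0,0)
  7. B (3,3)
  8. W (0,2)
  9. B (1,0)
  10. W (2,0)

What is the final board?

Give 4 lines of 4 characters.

Answer: .BW.
B...
W.WB
.WBB

Derivation:
Move 1: B@(3,2) -> caps B=0 W=0
Move 2: W@(3,1) -> caps B=0 W=0
Move 3: B@(0,1) -> caps B=0 W=0
Move 4: W@(2,2) -> caps B=0 W=0
Move 5: B@(2,3) -> caps B=0 W=0
Move 6: W@(0,0) -> caps B=0 W=0
Move 7: B@(3,3) -> caps B=0 W=0
Move 8: W@(0,2) -> caps B=0 W=0
Move 9: B@(1,0) -> caps B=1 W=0
Move 10: W@(2,0) -> caps B=1 W=0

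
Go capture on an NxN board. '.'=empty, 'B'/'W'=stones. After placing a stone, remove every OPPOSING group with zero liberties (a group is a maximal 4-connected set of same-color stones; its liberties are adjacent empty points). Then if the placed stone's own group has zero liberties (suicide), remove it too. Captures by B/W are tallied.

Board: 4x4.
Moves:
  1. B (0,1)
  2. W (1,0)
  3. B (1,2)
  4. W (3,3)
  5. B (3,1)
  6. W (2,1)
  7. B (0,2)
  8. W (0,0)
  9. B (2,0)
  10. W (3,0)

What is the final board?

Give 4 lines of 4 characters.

Move 1: B@(0,1) -> caps B=0 W=0
Move 2: W@(1,0) -> caps B=0 W=0
Move 3: B@(1,2) -> caps B=0 W=0
Move 4: W@(3,3) -> caps B=0 W=0
Move 5: B@(3,1) -> caps B=0 W=0
Move 6: W@(2,1) -> caps B=0 W=0
Move 7: B@(0,2) -> caps B=0 W=0
Move 8: W@(0,0) -> caps B=0 W=0
Move 9: B@(2,0) -> caps B=0 W=0
Move 10: W@(3,0) -> caps B=0 W=1

Answer: WBB.
W.B.
.W..
WB.W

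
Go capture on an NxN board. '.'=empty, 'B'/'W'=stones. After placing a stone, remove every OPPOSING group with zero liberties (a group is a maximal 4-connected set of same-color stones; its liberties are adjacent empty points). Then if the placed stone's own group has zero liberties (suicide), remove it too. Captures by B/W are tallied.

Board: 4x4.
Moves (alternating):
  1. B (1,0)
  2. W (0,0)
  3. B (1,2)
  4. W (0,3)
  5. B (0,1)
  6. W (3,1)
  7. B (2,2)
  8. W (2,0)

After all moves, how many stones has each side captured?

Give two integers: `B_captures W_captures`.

Move 1: B@(1,0) -> caps B=0 W=0
Move 2: W@(0,0) -> caps B=0 W=0
Move 3: B@(1,2) -> caps B=0 W=0
Move 4: W@(0,3) -> caps B=0 W=0
Move 5: B@(0,1) -> caps B=1 W=0
Move 6: W@(3,1) -> caps B=1 W=0
Move 7: B@(2,2) -> caps B=1 W=0
Move 8: W@(2,0) -> caps B=1 W=0

Answer: 1 0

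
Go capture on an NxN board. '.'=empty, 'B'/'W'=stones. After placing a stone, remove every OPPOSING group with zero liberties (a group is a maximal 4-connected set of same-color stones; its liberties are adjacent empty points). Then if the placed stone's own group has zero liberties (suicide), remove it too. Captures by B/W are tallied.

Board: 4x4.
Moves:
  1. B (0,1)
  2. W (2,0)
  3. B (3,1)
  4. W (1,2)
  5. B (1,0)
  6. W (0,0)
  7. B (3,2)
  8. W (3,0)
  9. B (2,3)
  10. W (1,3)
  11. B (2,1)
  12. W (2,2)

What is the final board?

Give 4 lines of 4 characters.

Move 1: B@(0,1) -> caps B=0 W=0
Move 2: W@(2,0) -> caps B=0 W=0
Move 3: B@(3,1) -> caps B=0 W=0
Move 4: W@(1,2) -> caps B=0 W=0
Move 5: B@(1,0) -> caps B=0 W=0
Move 6: W@(0,0) -> caps B=0 W=0
Move 7: B@(3,2) -> caps B=0 W=0
Move 8: W@(3,0) -> caps B=0 W=0
Move 9: B@(2,3) -> caps B=0 W=0
Move 10: W@(1,3) -> caps B=0 W=0
Move 11: B@(2,1) -> caps B=2 W=0
Move 12: W@(2,2) -> caps B=2 W=0

Answer: .B..
B.WW
.BWB
.BB.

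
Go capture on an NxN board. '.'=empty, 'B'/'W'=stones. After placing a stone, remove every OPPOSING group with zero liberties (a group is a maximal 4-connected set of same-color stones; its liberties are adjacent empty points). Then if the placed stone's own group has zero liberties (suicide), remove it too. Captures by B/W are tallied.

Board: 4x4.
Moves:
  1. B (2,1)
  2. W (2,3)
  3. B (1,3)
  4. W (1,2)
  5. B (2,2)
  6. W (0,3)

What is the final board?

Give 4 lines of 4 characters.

Answer: ...W
..W.
.BBW
....

Derivation:
Move 1: B@(2,1) -> caps B=0 W=0
Move 2: W@(2,3) -> caps B=0 W=0
Move 3: B@(1,3) -> caps B=0 W=0
Move 4: W@(1,2) -> caps B=0 W=0
Move 5: B@(2,2) -> caps B=0 W=0
Move 6: W@(0,3) -> caps B=0 W=1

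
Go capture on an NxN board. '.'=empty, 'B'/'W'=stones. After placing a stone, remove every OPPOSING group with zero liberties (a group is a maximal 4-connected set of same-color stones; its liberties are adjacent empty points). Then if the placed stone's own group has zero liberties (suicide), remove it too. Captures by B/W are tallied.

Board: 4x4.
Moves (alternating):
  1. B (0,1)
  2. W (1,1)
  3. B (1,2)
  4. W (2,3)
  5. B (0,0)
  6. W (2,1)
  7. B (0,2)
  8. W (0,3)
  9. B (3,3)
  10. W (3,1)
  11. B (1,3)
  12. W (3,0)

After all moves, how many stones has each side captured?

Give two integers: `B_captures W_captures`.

Answer: 1 0

Derivation:
Move 1: B@(0,1) -> caps B=0 W=0
Move 2: W@(1,1) -> caps B=0 W=0
Move 3: B@(1,2) -> caps B=0 W=0
Move 4: W@(2,3) -> caps B=0 W=0
Move 5: B@(0,0) -> caps B=0 W=0
Move 6: W@(2,1) -> caps B=0 W=0
Move 7: B@(0,2) -> caps B=0 W=0
Move 8: W@(0,3) -> caps B=0 W=0
Move 9: B@(3,3) -> caps B=0 W=0
Move 10: W@(3,1) -> caps B=0 W=0
Move 11: B@(1,3) -> caps B=1 W=0
Move 12: W@(3,0) -> caps B=1 W=0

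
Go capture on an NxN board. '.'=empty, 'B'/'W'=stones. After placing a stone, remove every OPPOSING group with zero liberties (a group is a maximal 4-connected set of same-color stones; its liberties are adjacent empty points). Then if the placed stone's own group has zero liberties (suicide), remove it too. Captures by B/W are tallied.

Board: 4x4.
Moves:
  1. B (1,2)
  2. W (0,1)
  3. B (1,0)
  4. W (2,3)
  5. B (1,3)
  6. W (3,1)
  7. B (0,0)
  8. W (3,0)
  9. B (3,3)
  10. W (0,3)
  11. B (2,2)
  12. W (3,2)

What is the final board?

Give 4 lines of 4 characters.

Answer: BW.W
B.BB
..B.
WWWB

Derivation:
Move 1: B@(1,2) -> caps B=0 W=0
Move 2: W@(0,1) -> caps B=0 W=0
Move 3: B@(1,0) -> caps B=0 W=0
Move 4: W@(2,3) -> caps B=0 W=0
Move 5: B@(1,3) -> caps B=0 W=0
Move 6: W@(3,1) -> caps B=0 W=0
Move 7: B@(0,0) -> caps B=0 W=0
Move 8: W@(3,0) -> caps B=0 W=0
Move 9: B@(3,3) -> caps B=0 W=0
Move 10: W@(0,3) -> caps B=0 W=0
Move 11: B@(2,2) -> caps B=1 W=0
Move 12: W@(3,2) -> caps B=1 W=0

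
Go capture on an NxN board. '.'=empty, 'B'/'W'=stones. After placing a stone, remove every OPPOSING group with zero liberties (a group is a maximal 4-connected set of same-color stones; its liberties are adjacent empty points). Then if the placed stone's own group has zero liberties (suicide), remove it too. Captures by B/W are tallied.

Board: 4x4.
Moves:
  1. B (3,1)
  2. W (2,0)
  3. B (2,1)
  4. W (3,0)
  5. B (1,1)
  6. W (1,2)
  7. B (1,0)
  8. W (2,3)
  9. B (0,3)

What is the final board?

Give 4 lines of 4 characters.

Move 1: B@(3,1) -> caps B=0 W=0
Move 2: W@(2,0) -> caps B=0 W=0
Move 3: B@(2,1) -> caps B=0 W=0
Move 4: W@(3,0) -> caps B=0 W=0
Move 5: B@(1,1) -> caps B=0 W=0
Move 6: W@(1,2) -> caps B=0 W=0
Move 7: B@(1,0) -> caps B=2 W=0
Move 8: W@(2,3) -> caps B=2 W=0
Move 9: B@(0,3) -> caps B=2 W=0

Answer: ...B
BBW.
.B.W
.B..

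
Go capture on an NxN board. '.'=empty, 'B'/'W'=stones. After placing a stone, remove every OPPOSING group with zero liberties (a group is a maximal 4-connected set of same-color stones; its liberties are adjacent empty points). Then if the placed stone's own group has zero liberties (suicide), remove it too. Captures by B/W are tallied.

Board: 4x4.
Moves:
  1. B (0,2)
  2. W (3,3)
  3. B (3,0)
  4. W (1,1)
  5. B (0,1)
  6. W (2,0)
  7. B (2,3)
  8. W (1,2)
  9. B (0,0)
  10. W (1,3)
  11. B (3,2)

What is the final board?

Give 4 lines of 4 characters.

Move 1: B@(0,2) -> caps B=0 W=0
Move 2: W@(3,3) -> caps B=0 W=0
Move 3: B@(3,0) -> caps B=0 W=0
Move 4: W@(1,1) -> caps B=0 W=0
Move 5: B@(0,1) -> caps B=0 W=0
Move 6: W@(2,0) -> caps B=0 W=0
Move 7: B@(2,3) -> caps B=0 W=0
Move 8: W@(1,2) -> caps B=0 W=0
Move 9: B@(0,0) -> caps B=0 W=0
Move 10: W@(1,3) -> caps B=0 W=0
Move 11: B@(3,2) -> caps B=1 W=0

Answer: BBB.
.WWW
W..B
B.B.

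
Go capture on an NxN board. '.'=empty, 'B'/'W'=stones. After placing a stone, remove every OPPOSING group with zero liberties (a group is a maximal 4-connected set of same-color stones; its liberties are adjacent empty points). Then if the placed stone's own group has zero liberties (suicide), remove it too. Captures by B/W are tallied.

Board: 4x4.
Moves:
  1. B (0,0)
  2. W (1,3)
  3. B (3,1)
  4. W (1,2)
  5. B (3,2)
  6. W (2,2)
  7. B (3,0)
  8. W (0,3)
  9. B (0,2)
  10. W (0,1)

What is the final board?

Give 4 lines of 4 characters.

Answer: BW.W
..WW
..W.
BBB.

Derivation:
Move 1: B@(0,0) -> caps B=0 W=0
Move 2: W@(1,3) -> caps B=0 W=0
Move 3: B@(3,1) -> caps B=0 W=0
Move 4: W@(1,2) -> caps B=0 W=0
Move 5: B@(3,2) -> caps B=0 W=0
Move 6: W@(2,2) -> caps B=0 W=0
Move 7: B@(3,0) -> caps B=0 W=0
Move 8: W@(0,3) -> caps B=0 W=0
Move 9: B@(0,2) -> caps B=0 W=0
Move 10: W@(0,1) -> caps B=0 W=1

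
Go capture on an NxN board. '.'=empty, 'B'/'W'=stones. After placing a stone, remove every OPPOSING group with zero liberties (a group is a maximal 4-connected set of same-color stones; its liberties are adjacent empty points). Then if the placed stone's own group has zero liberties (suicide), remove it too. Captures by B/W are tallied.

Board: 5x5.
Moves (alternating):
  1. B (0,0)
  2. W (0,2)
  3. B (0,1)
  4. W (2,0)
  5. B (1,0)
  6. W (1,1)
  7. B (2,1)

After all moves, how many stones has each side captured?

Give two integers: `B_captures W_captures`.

Move 1: B@(0,0) -> caps B=0 W=0
Move 2: W@(0,2) -> caps B=0 W=0
Move 3: B@(0,1) -> caps B=0 W=0
Move 4: W@(2,0) -> caps B=0 W=0
Move 5: B@(1,0) -> caps B=0 W=0
Move 6: W@(1,1) -> caps B=0 W=3
Move 7: B@(2,1) -> caps B=0 W=3

Answer: 0 3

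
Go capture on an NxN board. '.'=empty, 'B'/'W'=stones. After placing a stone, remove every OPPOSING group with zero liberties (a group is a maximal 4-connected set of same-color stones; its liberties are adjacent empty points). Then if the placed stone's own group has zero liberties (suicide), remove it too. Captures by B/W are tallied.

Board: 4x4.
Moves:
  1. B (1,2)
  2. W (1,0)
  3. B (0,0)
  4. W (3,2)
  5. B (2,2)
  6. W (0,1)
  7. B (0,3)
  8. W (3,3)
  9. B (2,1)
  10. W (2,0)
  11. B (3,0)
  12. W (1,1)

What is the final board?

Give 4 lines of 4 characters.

Answer: .W.B
WWB.
WBB.
B.WW

Derivation:
Move 1: B@(1,2) -> caps B=0 W=0
Move 2: W@(1,0) -> caps B=0 W=0
Move 3: B@(0,0) -> caps B=0 W=0
Move 4: W@(3,2) -> caps B=0 W=0
Move 5: B@(2,2) -> caps B=0 W=0
Move 6: W@(0,1) -> caps B=0 W=1
Move 7: B@(0,3) -> caps B=0 W=1
Move 8: W@(3,3) -> caps B=0 W=1
Move 9: B@(2,1) -> caps B=0 W=1
Move 10: W@(2,0) -> caps B=0 W=1
Move 11: B@(3,0) -> caps B=0 W=1
Move 12: W@(1,1) -> caps B=0 W=1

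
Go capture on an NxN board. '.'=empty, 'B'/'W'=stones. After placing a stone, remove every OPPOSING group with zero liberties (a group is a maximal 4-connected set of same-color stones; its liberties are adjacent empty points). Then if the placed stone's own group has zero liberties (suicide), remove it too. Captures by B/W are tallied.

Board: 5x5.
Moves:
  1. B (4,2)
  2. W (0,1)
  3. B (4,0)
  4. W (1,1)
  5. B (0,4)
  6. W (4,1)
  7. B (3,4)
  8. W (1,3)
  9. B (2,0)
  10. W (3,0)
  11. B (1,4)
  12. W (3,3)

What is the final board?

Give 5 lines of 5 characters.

Answer: .W..B
.W.WB
B....
W..WB
.WB..

Derivation:
Move 1: B@(4,2) -> caps B=0 W=0
Move 2: W@(0,1) -> caps B=0 W=0
Move 3: B@(4,0) -> caps B=0 W=0
Move 4: W@(1,1) -> caps B=0 W=0
Move 5: B@(0,4) -> caps B=0 W=0
Move 6: W@(4,1) -> caps B=0 W=0
Move 7: B@(3,4) -> caps B=0 W=0
Move 8: W@(1,3) -> caps B=0 W=0
Move 9: B@(2,0) -> caps B=0 W=0
Move 10: W@(3,0) -> caps B=0 W=1
Move 11: B@(1,4) -> caps B=0 W=1
Move 12: W@(3,3) -> caps B=0 W=1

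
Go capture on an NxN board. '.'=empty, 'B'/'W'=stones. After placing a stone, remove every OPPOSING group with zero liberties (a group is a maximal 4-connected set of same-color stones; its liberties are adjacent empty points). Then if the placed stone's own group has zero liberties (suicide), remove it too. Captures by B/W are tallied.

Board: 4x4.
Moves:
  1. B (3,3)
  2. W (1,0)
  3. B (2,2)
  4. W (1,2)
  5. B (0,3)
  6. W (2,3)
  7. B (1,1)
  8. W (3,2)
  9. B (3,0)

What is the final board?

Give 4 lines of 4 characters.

Answer: ...B
WBW.
..BW
B.W.

Derivation:
Move 1: B@(3,3) -> caps B=0 W=0
Move 2: W@(1,0) -> caps B=0 W=0
Move 3: B@(2,2) -> caps B=0 W=0
Move 4: W@(1,2) -> caps B=0 W=0
Move 5: B@(0,3) -> caps B=0 W=0
Move 6: W@(2,3) -> caps B=0 W=0
Move 7: B@(1,1) -> caps B=0 W=0
Move 8: W@(3,2) -> caps B=0 W=1
Move 9: B@(3,0) -> caps B=0 W=1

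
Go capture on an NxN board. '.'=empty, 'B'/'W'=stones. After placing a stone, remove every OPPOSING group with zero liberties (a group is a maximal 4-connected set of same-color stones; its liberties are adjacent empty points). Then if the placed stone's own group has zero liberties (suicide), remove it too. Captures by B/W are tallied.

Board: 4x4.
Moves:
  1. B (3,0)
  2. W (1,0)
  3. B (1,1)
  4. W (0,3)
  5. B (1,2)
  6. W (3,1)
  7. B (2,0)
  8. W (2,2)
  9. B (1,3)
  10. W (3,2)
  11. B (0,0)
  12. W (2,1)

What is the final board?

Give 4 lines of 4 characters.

Move 1: B@(3,0) -> caps B=0 W=0
Move 2: W@(1,0) -> caps B=0 W=0
Move 3: B@(1,1) -> caps B=0 W=0
Move 4: W@(0,3) -> caps B=0 W=0
Move 5: B@(1,2) -> caps B=0 W=0
Move 6: W@(3,1) -> caps B=0 W=0
Move 7: B@(2,0) -> caps B=0 W=0
Move 8: W@(2,2) -> caps B=0 W=0
Move 9: B@(1,3) -> caps B=0 W=0
Move 10: W@(3,2) -> caps B=0 W=0
Move 11: B@(0,0) -> caps B=1 W=0
Move 12: W@(2,1) -> caps B=1 W=0

Answer: B..W
.BBB
BWW.
BWW.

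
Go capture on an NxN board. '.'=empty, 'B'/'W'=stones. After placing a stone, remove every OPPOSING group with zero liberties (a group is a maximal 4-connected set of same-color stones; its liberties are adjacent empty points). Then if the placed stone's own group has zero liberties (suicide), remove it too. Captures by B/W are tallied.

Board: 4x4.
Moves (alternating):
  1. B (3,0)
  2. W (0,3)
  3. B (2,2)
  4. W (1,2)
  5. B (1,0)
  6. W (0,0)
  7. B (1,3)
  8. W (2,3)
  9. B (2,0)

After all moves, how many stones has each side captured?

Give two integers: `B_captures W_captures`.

Answer: 0 1

Derivation:
Move 1: B@(3,0) -> caps B=0 W=0
Move 2: W@(0,3) -> caps B=0 W=0
Move 3: B@(2,2) -> caps B=0 W=0
Move 4: W@(1,2) -> caps B=0 W=0
Move 5: B@(1,0) -> caps B=0 W=0
Move 6: W@(0,0) -> caps B=0 W=0
Move 7: B@(1,3) -> caps B=0 W=0
Move 8: W@(2,3) -> caps B=0 W=1
Move 9: B@(2,0) -> caps B=0 W=1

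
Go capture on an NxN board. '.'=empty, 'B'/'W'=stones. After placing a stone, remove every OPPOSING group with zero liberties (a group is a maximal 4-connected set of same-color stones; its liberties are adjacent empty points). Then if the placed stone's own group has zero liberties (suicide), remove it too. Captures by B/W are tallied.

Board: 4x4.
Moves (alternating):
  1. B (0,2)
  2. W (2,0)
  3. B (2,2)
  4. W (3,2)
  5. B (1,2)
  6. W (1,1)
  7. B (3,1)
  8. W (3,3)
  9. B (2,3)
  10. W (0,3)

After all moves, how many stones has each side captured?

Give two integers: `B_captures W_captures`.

Move 1: B@(0,2) -> caps B=0 W=0
Move 2: W@(2,0) -> caps B=0 W=0
Move 3: B@(2,2) -> caps B=0 W=0
Move 4: W@(3,2) -> caps B=0 W=0
Move 5: B@(1,2) -> caps B=0 W=0
Move 6: W@(1,1) -> caps B=0 W=0
Move 7: B@(3,1) -> caps B=0 W=0
Move 8: W@(3,3) -> caps B=0 W=0
Move 9: B@(2,3) -> caps B=2 W=0
Move 10: W@(0,3) -> caps B=2 W=0

Answer: 2 0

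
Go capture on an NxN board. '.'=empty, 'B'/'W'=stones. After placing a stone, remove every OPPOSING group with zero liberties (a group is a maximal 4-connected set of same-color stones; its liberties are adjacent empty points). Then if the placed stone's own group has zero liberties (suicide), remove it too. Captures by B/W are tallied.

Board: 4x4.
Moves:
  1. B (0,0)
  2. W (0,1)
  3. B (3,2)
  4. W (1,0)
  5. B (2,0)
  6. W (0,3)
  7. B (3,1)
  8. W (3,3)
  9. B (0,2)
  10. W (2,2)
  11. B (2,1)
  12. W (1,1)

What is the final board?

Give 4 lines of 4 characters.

Move 1: B@(0,0) -> caps B=0 W=0
Move 2: W@(0,1) -> caps B=0 W=0
Move 3: B@(3,2) -> caps B=0 W=0
Move 4: W@(1,0) -> caps B=0 W=1
Move 5: B@(2,0) -> caps B=0 W=1
Move 6: W@(0,3) -> caps B=0 W=1
Move 7: B@(3,1) -> caps B=0 W=1
Move 8: W@(3,3) -> caps B=0 W=1
Move 9: B@(0,2) -> caps B=0 W=1
Move 10: W@(2,2) -> caps B=0 W=1
Move 11: B@(2,1) -> caps B=0 W=1
Move 12: W@(1,1) -> caps B=0 W=1

Answer: .WBW
WW..
BBW.
.BBW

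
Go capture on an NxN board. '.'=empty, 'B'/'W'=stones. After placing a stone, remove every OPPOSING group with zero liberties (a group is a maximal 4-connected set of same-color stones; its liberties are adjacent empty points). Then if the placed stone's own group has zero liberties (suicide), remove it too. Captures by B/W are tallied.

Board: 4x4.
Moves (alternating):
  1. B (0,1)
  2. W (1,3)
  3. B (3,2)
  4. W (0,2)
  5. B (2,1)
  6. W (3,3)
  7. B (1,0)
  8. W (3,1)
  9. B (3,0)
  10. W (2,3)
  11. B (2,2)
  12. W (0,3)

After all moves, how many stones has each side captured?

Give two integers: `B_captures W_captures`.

Answer: 1 0

Derivation:
Move 1: B@(0,1) -> caps B=0 W=0
Move 2: W@(1,3) -> caps B=0 W=0
Move 3: B@(3,2) -> caps B=0 W=0
Move 4: W@(0,2) -> caps B=0 W=0
Move 5: B@(2,1) -> caps B=0 W=0
Move 6: W@(3,3) -> caps B=0 W=0
Move 7: B@(1,0) -> caps B=0 W=0
Move 8: W@(3,1) -> caps B=0 W=0
Move 9: B@(3,0) -> caps B=1 W=0
Move 10: W@(2,3) -> caps B=1 W=0
Move 11: B@(2,2) -> caps B=1 W=0
Move 12: W@(0,3) -> caps B=1 W=0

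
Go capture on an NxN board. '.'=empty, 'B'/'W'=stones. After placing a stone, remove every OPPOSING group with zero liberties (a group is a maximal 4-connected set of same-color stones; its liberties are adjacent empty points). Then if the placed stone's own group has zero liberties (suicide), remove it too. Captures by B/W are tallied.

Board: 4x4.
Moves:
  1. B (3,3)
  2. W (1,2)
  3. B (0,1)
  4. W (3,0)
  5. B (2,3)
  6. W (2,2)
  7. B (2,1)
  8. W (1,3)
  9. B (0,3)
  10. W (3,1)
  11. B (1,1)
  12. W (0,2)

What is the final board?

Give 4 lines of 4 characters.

Move 1: B@(3,3) -> caps B=0 W=0
Move 2: W@(1,2) -> caps B=0 W=0
Move 3: B@(0,1) -> caps B=0 W=0
Move 4: W@(3,0) -> caps B=0 W=0
Move 5: B@(2,3) -> caps B=0 W=0
Move 6: W@(2,2) -> caps B=0 W=0
Move 7: B@(2,1) -> caps B=0 W=0
Move 8: W@(1,3) -> caps B=0 W=0
Move 9: B@(0,3) -> caps B=0 W=0
Move 10: W@(3,1) -> caps B=0 W=0
Move 11: B@(1,1) -> caps B=0 W=0
Move 12: W@(0,2) -> caps B=0 W=1

Answer: .BW.
.BWW
.BWB
WW.B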